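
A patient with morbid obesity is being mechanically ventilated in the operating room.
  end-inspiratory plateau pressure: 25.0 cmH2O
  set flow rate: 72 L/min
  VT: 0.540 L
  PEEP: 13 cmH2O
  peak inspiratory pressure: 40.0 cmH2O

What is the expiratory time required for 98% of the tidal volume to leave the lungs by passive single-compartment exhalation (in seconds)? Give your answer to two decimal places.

2.20

Flow: 72 L/min ÷ 60 = 1.2 L/s.
R = (PIP − Pplat)/V̇ = (40.0 − 25.0) / 1.2 = 15.0/1.2 = 12.5 cmH2O·s/L.
C = Vt/(Pplat − PEEP) = 540.0 / (25.0 − 13) = 540.0/12.0 = 45.0 mL/cmH2O.
τ = R × C = 12.5 × 0.045 L/cmH2O = 0.5625 s.
t = −τ·ln(1 − 0.98) = −0.5625·ln(0.02) = 2.201 s.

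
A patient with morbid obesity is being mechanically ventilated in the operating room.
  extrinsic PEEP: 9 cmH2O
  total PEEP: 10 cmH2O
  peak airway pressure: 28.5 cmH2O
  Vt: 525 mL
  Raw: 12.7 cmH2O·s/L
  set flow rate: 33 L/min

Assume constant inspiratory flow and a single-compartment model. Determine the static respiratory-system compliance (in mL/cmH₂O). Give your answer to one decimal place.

45.6

Flow: 33 L/min ÷ 60 = 0.55 L/s.
Total PEEP = 10 cmH2O (set 9 + intrinsic 1); this is the baseline alveolar pressure.
Equation of motion (constant flow): PIP = Vt/C + R·V̇ + PEEP.
Vt/C = PIP − R·V̇ − PEEP = 28.5 − 12.7×0.55 − 10 = 28.5 − 6.985 − 10 = 11.515 cmH2O.
C = Vt / 11.515 = 525 / 11.515 = 45.593 mL/cmH2O.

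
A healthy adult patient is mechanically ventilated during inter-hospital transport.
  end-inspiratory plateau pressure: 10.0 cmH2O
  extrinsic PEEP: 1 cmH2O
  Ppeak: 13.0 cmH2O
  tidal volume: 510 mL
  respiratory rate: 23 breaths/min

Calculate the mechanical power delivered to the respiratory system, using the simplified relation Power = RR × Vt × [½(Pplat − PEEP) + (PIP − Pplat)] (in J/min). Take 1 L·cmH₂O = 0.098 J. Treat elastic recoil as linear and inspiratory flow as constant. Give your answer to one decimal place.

8.6

Per-breath work = Vt × [½(Pplat−PEEP) + (PIP−Pplat)] = 0.510 × [0.5×9.0 + 3.0] = 0.510 × 7.5 = 3.825 L·cmH2O.
Power = 23 × 3.825 = 87.975 L·cmH2O/min.
× 0.098 J/(L·cmH2O) → 8.622 J/min.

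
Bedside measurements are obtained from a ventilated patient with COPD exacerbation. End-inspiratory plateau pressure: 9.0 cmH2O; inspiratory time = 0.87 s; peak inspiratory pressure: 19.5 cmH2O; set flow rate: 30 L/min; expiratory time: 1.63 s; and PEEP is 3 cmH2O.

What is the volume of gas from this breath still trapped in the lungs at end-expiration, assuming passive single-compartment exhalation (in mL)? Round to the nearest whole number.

Flow: 30 L/min ÷ 60 = 0.5 L/s.
Vt = flow × Ti = 0.5 L/s × 0.87 s × 1000 mL/L = 435.0 mL.
R = (PIP − Pplat)/V̇ = (19.5 − 9.0) / 0.5 = 10.5/0.5 = 21.0 cmH2O·s/L.
C = Vt/(Pplat − PEEP) = 435.0 / (9.0 − 3) = 435.0/6.0 = 72.5 mL/cmH2O.
τ = R × C = 21.0 × 0.0725 L/cmH2O = 1.523 s.
Fraction remaining = e^(−Te/τ) = e^(−1.63/1.523) = 0.3429.
Trapped volume = 435.0 × 0.3429 = 149.16 mL.

149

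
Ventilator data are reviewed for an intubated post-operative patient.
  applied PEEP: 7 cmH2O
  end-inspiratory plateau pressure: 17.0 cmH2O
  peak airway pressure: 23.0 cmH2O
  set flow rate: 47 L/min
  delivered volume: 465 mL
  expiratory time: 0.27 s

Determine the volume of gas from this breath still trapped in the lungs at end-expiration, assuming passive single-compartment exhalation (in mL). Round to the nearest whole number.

218

Flow: 47 L/min ÷ 60 = 0.7833 L/s.
R = (PIP − Pplat)/V̇ = (23.0 − 17.0) / 0.7833 = 6.0/0.7833 = 7.66 cmH2O·s/L.
C = Vt/(Pplat − PEEP) = 465.0 / (17.0 − 7) = 465.0/10.0 = 46.5 mL/cmH2O.
τ = R × C = 7.66 × 0.0465 L/cmH2O = 0.3562 s.
Fraction remaining = e^(−Te/τ) = e^(−0.27/0.3562) = 0.4686.
Trapped volume = 465.0 × 0.4686 = 217.9 mL.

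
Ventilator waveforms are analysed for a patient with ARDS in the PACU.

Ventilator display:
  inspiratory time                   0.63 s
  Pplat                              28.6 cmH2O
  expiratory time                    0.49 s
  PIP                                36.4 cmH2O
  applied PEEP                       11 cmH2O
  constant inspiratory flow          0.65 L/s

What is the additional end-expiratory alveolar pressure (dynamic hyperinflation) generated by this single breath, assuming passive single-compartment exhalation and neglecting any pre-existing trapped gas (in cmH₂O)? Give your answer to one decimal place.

3.0

Vt = flow × Ti = 0.65 L/s × 0.63 s × 1000 mL/L = 409.5 mL.
R = (PIP − Pplat)/V̇ = (36.4 − 28.6) / 0.65 = 7.8/0.65 = 12.0 cmH2O·s/L.
C = Vt/(Pplat − PEEP) = 409.5 / (28.6 − 11) = 409.5/17.6 = 23.267 mL/cmH2O.
τ = R × C = 12.0 × 0.02327 L/cmH2O = 0.2792 s.
Fraction remaining = e^(−Te/τ) = e^(−0.49/0.2792) = 0.1729; trapped volume = 409.5 × 0.1729 = 70.803 mL.
Additional alveolar pressure from trapping ≈ V_trapped / C = 70.803 / 23.267 = 3.043 cmH2O.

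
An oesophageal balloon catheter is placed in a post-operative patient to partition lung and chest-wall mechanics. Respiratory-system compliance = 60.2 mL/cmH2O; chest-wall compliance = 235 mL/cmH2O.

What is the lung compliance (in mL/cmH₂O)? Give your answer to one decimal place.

80.9

1/CL = 1/Crs − 1/Ccw.
1/CL = 1/60.2 − 1/235 = 0.01236.
CL = 80.906 mL/cmH2O.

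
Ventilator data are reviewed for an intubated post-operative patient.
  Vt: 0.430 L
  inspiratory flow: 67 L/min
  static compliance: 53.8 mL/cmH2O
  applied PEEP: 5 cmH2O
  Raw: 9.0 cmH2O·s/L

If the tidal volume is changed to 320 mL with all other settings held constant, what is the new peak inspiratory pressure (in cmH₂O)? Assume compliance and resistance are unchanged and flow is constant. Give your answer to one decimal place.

21.0

Flow: 67 L/min ÷ 60 = 1.1167 L/s.
PIP = Vt/C + R·V̇ + PEEP (constant-flow equation of motion).
Only the elastic term changes: ΔPIP = ΔVt / C = (320 − 430) / 53.8 = -2.045 cmH2O.
Original PIP = 430/53.8 + 9.0×1.1167 + 5 = 23.043 cmH2O; new PIP = 23.043 + (-2.045) = 20.998 cmH2O.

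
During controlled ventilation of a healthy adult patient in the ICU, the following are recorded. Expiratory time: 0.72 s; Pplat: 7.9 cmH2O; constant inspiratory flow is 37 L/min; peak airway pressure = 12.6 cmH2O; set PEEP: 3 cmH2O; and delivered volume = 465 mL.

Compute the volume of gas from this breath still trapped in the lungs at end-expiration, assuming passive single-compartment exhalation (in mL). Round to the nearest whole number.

172

Flow: 37 L/min ÷ 60 = 0.6167 L/s.
R = (PIP − Pplat)/V̇ = (12.6 − 7.9) / 0.6167 = 4.7/0.6167 = 7.621 cmH2O·s/L.
C = Vt/(Pplat − PEEP) = 465.0 / (7.9 − 3) = 465.0/4.9 = 94.898 mL/cmH2O.
τ = R × C = 7.621 × 0.0949 L/cmH2O = 0.7232 s.
Fraction remaining = e^(−Te/τ) = e^(−0.72/0.7232) = 0.3695.
Trapped volume = 465.0 × 0.3695 = 171.82 mL.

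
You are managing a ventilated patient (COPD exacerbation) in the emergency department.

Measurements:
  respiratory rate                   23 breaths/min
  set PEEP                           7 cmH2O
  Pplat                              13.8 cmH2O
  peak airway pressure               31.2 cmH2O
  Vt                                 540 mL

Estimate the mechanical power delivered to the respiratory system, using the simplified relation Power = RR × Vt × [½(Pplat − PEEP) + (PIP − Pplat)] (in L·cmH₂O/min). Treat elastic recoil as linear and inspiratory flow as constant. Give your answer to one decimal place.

258.3

Per-breath work = Vt × [½(Pplat−PEEP) + (PIP−Pplat)] = 0.540 × [0.5×6.8 + 17.4] = 0.540 × 20.8 = 11.232 L·cmH2O.
Power = 23 × 11.232 = 258.34 L·cmH2O/min.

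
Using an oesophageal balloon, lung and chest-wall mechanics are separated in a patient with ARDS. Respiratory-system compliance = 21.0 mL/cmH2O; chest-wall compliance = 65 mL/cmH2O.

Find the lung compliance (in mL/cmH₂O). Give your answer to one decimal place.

31.0

1/CL = 1/Crs − 1/Ccw.
1/CL = 1/21.0 − 1/65 = 0.03223.
CL = 31.027 mL/cmH2O.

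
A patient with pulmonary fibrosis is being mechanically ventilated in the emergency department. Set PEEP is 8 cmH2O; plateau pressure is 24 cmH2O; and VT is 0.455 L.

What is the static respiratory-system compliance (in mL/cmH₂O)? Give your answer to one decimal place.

Cstat = Vt / (Pplat − PEEP) = 455 / (24 − 8) = 455 / 16.0 = 28.438 mL/cmH2O.

28.4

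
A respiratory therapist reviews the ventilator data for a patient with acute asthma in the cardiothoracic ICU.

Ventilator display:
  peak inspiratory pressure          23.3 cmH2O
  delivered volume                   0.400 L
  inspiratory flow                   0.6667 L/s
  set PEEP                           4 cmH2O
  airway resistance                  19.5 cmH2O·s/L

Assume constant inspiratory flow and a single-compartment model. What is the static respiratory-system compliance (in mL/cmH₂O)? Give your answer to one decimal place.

63.5

Equation of motion (constant flow): PIP = Vt/C + R·V̇ + PEEP.
Vt/C = PIP − R·V̇ − PEEP = 23.3 − 19.5×0.6667 − 4 = 23.3 − 13.001 − 4 = 6.299 cmH2O.
C = Vt / 6.299 = 400 / 6.299 = 63.502 mL/cmH2O.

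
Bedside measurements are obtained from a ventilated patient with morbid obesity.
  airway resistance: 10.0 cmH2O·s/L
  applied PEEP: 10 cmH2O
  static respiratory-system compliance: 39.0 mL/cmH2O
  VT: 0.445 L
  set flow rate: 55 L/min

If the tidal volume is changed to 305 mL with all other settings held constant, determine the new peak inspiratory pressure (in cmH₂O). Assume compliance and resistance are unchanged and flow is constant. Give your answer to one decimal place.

Flow: 55 L/min ÷ 60 = 0.9167 L/s.
PIP = Vt/C + R·V̇ + PEEP (constant-flow equation of motion).
Only the elastic term changes: ΔPIP = ΔVt / C = (305 − 445) / 39.0 = -3.59 cmH2O.
Original PIP = 445/39.0 + 10.0×0.9167 + 10 = 30.577 cmH2O; new PIP = 30.577 + (-3.59) = 26.987 cmH2O.

27.0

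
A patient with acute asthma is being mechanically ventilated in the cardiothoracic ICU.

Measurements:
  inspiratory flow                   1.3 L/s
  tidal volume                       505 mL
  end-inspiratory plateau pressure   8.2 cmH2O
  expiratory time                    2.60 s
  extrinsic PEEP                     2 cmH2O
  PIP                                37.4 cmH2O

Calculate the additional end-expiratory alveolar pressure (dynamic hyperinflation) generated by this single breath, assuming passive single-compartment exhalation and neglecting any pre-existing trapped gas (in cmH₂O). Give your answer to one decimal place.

R = (PIP − Pplat)/V̇ = (37.4 − 8.2) / 1.3 = 29.2/1.3 = 22.462 cmH2O·s/L.
C = Vt/(Pplat − PEEP) = 505.0 / (8.2 − 2) = 505.0/6.2 = 81.452 mL/cmH2O.
τ = R × C = 22.462 × 0.08145 L/cmH2O = 1.83 s.
Fraction remaining = e^(−Te/τ) = e^(−2.60/1.83) = 0.2415; trapped volume = 505.0 × 0.2415 = 121.96 mL.
Additional alveolar pressure from trapping ≈ V_trapped / C = 121.96 / 81.452 = 1.497 cmH2O.

1.5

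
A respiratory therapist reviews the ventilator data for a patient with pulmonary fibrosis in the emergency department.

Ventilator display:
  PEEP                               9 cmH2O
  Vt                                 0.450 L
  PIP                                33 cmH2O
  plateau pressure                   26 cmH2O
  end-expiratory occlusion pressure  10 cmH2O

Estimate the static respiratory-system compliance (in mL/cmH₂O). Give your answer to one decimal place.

28.1

End-expiratory occlusion gives total PEEP = 10 cmH2O (intrinsic PEEP = 10 − 9 = 1). Use total PEEP for the elastic gradient.
Cstat = Vt / (Pplat − PEEPtotal) = 450 / (26 − 10) = 450 / 16.0 = 28.125 mL/cmH2O.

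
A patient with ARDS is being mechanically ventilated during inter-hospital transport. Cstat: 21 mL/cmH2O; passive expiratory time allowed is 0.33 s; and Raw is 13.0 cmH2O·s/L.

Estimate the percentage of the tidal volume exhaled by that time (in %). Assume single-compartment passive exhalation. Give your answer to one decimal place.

τ = R × C = 13.0 × 21 mL/cmH2O = 13.0 × 0.021 L/cmH2O = 0.273 s.
Passive exhalation: V(t)/V₀ = e^(−t/τ) = e^(−0.33/0.273) = 0.2986.
Fraction exhaled = 1 − 0.2986 = 0.7014 → 70.14%.

70.1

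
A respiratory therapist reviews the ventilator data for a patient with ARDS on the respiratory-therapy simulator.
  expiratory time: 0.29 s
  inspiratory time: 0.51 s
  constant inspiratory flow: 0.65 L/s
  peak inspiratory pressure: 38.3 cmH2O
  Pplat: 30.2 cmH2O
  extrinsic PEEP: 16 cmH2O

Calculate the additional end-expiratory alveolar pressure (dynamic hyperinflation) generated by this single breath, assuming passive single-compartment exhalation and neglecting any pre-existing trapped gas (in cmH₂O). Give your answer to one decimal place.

5.2

Vt = flow × Ti = 0.65 L/s × 0.51 s × 1000 mL/L = 331.5 mL.
R = (PIP − Pplat)/V̇ = (38.3 − 30.2) / 0.65 = 8.1/0.65 = 12.462 cmH2O·s/L.
C = Vt/(Pplat − PEEP) = 331.5 / (30.2 − 16) = 331.5/14.2 = 23.345 mL/cmH2O.
τ = R × C = 12.462 × 0.02335 L/cmH2O = 0.291 s.
Fraction remaining = e^(−Te/τ) = e^(−0.29/0.291) = 0.3691; trapped volume = 331.5 × 0.3691 = 122.36 mL.
Additional alveolar pressure from trapping ≈ V_trapped / C = 122.36 / 23.345 = 5.241 cmH2O.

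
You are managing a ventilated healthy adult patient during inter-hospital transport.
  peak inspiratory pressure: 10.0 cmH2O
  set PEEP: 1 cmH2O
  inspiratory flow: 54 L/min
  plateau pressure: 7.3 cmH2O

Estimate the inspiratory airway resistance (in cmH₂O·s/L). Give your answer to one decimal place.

Flow: 54 L/min ÷ 60 = 0.9 L/s.
Raw = (PIP − Pplat) / flow = (10.0 − 7.3) / 0.9 = 2.7 / 0.9 = 3.0 cmH2O·s/L.

3.0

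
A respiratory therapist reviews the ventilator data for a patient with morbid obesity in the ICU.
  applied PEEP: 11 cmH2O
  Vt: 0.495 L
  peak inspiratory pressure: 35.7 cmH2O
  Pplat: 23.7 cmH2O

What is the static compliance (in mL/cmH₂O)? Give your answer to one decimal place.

Cstat = Vt / (Pplat − PEEP) = 495 / (23.7 − 11) = 495 / 12.7 = 38.976 mL/cmH2O.

39.0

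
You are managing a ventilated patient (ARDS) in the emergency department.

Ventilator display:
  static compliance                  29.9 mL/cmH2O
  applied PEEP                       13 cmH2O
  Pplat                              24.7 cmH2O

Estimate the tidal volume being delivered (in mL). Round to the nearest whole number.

350

Vt = Cstat × (Pplat − PEEP) = 29.9 × (24.7 − 13) = 29.9 × 11.7 = 349.83 mL.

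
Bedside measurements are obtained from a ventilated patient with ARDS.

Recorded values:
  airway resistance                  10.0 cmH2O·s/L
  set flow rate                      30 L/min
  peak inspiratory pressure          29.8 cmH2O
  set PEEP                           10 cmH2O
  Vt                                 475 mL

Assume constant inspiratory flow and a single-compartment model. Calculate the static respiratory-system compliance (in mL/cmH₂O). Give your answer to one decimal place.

Flow: 30 L/min ÷ 60 = 0.5 L/s.
Equation of motion (constant flow): PIP = Vt/C + R·V̇ + PEEP.
Vt/C = PIP − R·V̇ − PEEP = 29.8 − 10.0×0.5 − 10 = 29.8 − 5.0 − 10 = 14.8 cmH2O.
C = Vt / 14.8 = 475 / 14.8 = 32.095 mL/cmH2O.

32.1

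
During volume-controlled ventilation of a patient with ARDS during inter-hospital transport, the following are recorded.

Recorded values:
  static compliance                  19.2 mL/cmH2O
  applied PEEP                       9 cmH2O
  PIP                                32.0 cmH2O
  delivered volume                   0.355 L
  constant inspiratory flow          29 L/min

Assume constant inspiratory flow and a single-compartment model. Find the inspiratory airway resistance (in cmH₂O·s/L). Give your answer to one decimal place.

Flow: 29 L/min ÷ 60 = 0.4833 L/s.
Equation of motion (constant flow): PIP = Vt/C + R·V̇ + PEEP.
R·V̇ = PIP − Vt/C − PEEP = 32.0 − 355/19.2 − 9 = 32.0 − 18.49 − 9 = 4.51 cmH2O.
R = 4.51 / 0.4833 = 9.332 cmH2O·s/L.

9.3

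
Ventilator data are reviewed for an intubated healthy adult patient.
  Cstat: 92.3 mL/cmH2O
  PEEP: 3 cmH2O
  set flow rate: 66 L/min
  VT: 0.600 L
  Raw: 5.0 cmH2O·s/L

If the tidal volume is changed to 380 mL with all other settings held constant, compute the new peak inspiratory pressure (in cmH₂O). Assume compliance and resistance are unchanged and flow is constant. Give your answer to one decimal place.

Flow: 66 L/min ÷ 60 = 1.1 L/s.
PIP = Vt/C + R·V̇ + PEEP (constant-flow equation of motion).
Only the elastic term changes: ΔPIP = ΔVt / C = (380 − 600) / 92.3 = -2.384 cmH2O.
Original PIP = 600/92.3 + 5.0×1.1 + 3 = 15.001 cmH2O; new PIP = 15.001 + (-2.384) = 12.617 cmH2O.

12.6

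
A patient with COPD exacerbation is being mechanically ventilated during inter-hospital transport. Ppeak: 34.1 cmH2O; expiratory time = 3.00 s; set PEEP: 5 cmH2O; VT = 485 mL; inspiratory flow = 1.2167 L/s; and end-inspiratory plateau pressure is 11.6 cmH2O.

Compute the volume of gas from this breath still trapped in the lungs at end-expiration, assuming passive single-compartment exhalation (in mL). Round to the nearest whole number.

53

R = (PIP − Pplat)/V̇ = (34.1 − 11.6) / 1.2167 = 22.5/1.2167 = 18.493 cmH2O·s/L.
C = Vt/(Pplat − PEEP) = 485.0 / (11.6 − 5) = 485.0/6.6 = 73.485 mL/cmH2O.
τ = R × C = 18.493 × 0.07349 L/cmH2O = 1.359 s.
Fraction remaining = e^(−Te/τ) = e^(−3.00/1.359) = 0.11.
Trapped volume = 485.0 × 0.11 = 53.35 mL.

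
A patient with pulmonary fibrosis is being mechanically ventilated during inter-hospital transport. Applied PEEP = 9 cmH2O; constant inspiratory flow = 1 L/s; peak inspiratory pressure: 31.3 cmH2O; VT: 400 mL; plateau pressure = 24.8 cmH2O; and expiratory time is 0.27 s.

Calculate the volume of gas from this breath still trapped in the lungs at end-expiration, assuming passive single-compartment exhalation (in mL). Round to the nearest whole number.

78

R = (PIP − Pplat)/V̇ = (31.3 − 24.8) / 1 = 6.5/1 = 6.5 cmH2O·s/L.
C = Vt/(Pplat − PEEP) = 400.0 / (24.8 − 9) = 400.0/15.8 = 25.316 mL/cmH2O.
τ = R × C = 6.5 × 0.02532 L/cmH2O = 0.1646 s.
Fraction remaining = e^(−Te/τ) = e^(−0.27/0.1646) = 0.1939.
Trapped volume = 400.0 × 0.1939 = 77.56 mL.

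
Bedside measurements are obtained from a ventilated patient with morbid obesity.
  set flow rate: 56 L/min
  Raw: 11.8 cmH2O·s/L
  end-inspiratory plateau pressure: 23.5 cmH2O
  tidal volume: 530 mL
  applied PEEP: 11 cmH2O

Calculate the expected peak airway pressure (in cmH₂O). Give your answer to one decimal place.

Flow: 56 L/min ÷ 60 = 0.9333 L/s.
PIP = Pplat + Raw × flow = 23.5 + 11.8 × 0.9333 = 23.5 + 11.013 = 34.513 cmH2O.

34.5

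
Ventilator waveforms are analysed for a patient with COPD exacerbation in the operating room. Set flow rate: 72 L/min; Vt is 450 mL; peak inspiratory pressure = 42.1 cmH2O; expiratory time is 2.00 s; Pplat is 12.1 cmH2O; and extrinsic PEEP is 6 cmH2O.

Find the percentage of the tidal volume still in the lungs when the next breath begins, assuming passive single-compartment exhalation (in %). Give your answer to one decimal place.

33.8

Flow: 72 L/min ÷ 60 = 1.2 L/s.
R = (PIP − Pplat)/V̇ = (42.1 − 12.1) / 1.2 = 30.0/1.2 = 25.0 cmH2O·s/L.
C = Vt/(Pplat − PEEP) = 450.0 / (12.1 − 6) = 450.0/6.1 = 73.77 mL/cmH2O.
τ = R × C = 25.0 × 0.07377 L/cmH2O = 1.844 s.
Fraction remaining at end-expiration = e^(−Te/τ) = e^(−2.00/1.844) = 0.338 → 33.8%.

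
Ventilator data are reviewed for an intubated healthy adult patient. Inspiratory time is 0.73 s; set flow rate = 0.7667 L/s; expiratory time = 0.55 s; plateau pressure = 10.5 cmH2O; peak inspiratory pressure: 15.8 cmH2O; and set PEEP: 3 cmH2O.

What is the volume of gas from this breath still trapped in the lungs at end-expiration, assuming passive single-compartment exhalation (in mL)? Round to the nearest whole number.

Vt = flow × Ti = 0.7667 L/s × 0.73 s × 1000 mL/L = 559.69 mL.
R = (PIP − Pplat)/V̇ = (15.8 − 10.5) / 0.7667 = 5.3/0.7667 = 6.913 cmH2O·s/L.
C = Vt/(Pplat − PEEP) = 559.69 / (10.5 − 3) = 559.69/7.5 = 74.625 mL/cmH2O.
τ = R × C = 6.913 × 0.07463 L/cmH2O = 0.5159 s.
Fraction remaining = e^(−Te/τ) = e^(−0.55/0.5159) = 0.3443.
Trapped volume = 559.69 × 0.3443 = 192.7 mL.

193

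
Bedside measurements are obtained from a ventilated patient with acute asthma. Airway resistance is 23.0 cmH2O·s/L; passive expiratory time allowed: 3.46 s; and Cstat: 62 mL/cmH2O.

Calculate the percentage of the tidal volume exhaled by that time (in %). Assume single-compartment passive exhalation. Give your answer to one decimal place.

τ = R × C = 23.0 × 62 mL/cmH2O = 23.0 × 0.062 L/cmH2O = 1.426 s.
Passive exhalation: V(t)/V₀ = e^(−t/τ) = e^(−3.46/1.426) = 0.08836.
Fraction exhaled = 1 − 0.08836 = 0.9116 → 91.16%.

91.2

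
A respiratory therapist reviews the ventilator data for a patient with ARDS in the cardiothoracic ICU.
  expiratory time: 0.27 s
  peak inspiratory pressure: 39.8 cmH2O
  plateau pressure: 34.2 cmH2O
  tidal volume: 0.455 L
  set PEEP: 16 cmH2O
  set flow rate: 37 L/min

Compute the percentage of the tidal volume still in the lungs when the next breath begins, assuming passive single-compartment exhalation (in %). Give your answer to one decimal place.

Flow: 37 L/min ÷ 60 = 0.6167 L/s.
R = (PIP − Pplat)/V̇ = (39.8 − 34.2) / 0.6167 = 5.6/0.6167 = 9.081 cmH2O·s/L.
C = Vt/(Pplat − PEEP) = 455.0 / (34.2 − 16) = 455.0/18.2 = 25.0 mL/cmH2O.
τ = R × C = 9.081 × 0.025 L/cmH2O = 0.227 s.
Fraction remaining at end-expiration = e^(−Te/τ) = e^(−0.27/0.227) = 0.3044 → 30.44%.

30.4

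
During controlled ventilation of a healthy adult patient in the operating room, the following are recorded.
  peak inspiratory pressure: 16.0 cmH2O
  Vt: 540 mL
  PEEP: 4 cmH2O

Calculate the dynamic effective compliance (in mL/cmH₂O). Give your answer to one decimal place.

Dynamic compliance = Vt / (PIP − PEEP) = 540 / (16.0 − 4) = 540 / 12.0 = 45.0 mL/cmH2O.

45.0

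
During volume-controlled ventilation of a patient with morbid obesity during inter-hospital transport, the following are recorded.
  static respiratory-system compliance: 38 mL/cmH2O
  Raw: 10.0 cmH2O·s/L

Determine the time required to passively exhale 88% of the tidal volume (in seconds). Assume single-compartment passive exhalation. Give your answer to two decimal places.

0.81

τ = R × C = 10.0 × 38 mL/cmH2O = 10.0 × 0.038 L/cmH2O = 0.38 s.
Exhaled fraction f = 1 − e^(−t/τ) → t = −τ·ln(1 − f) = −0.38·ln(0.12) = 0.8057 s.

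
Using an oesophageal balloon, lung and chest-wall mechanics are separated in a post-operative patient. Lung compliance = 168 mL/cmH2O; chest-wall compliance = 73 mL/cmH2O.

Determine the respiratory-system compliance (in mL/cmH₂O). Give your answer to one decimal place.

50.9

Lung and chest wall are elastances in series: 1/Crs = 1/CL + 1/Ccw.
1/Crs = 1/168 + 1/73 = 0.01965.
Crs = 50.891 mL/cmH2O.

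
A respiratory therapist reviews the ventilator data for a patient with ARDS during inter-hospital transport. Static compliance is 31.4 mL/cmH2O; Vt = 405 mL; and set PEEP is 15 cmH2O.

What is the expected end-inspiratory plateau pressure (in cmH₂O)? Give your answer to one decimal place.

27.9

Pplat = PEEP + Vt / Cstat = 15 + 405 / 31.4 = 15 + 12.898 = 27.898 cmH2O.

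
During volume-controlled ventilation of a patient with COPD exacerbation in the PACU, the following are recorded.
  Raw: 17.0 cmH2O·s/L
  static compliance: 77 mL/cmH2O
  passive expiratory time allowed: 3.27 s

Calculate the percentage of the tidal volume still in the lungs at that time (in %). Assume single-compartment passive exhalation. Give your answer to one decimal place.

8.2

τ = R × C = 17.0 × 77 mL/cmH2O = 17.0 × 0.077 L/cmH2O = 1.309 s.
Passive exhalation: V(t)/V₀ = e^(−t/τ) = e^(−3.27/1.309) = 0.08224.
Fraction remaining = 0.08224 → 8.224%.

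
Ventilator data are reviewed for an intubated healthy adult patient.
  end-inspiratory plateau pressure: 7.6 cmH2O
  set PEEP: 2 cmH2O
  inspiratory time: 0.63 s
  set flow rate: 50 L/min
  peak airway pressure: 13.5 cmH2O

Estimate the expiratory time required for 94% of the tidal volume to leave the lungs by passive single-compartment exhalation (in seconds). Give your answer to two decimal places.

Flow: 50 L/min ÷ 60 = 0.8333 L/s.
Vt = flow × Ti = 0.8333 L/s × 0.63 s × 1000 mL/L = 524.98 mL.
R = (PIP − Pplat)/V̇ = (13.5 − 7.6) / 0.8333 = 5.9/0.8333 = 7.08 cmH2O·s/L.
C = Vt/(Pplat − PEEP) = 524.98 / (7.6 − 2) = 524.98/5.6 = 93.746 mL/cmH2O.
τ = R × C = 7.08 × 0.09375 L/cmH2O = 0.6638 s.
t = −τ·ln(1 − 0.94) = −0.6638·ln(0.06) = 1.868 s.

1.87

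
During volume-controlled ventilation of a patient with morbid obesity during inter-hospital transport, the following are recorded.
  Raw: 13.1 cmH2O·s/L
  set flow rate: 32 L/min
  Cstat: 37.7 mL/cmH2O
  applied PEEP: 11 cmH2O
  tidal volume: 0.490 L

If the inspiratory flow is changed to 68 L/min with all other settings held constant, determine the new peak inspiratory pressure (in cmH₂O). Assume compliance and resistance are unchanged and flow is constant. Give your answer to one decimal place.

38.8

Flow: 32 L/min ÷ 60 = 0.5333 L/s.
New flow: 68 L/min ÷ 60 = 1.1333 L/s.
PIP = Vt/C + R·V̇ + PEEP (constant-flow equation of motion).
Only the resistive term changes: ΔPIP = R × ΔV̇ = 13.1 × (1.1333 − 0.5333) = 13.1 × 0.6 = 7.86 cmH2O.
Original PIP = 490/37.7 + 13.1×0.5333 + 11 = 30.984 cmH2O; new PIP = 30.984 + (7.86) = 38.844 cmH2O.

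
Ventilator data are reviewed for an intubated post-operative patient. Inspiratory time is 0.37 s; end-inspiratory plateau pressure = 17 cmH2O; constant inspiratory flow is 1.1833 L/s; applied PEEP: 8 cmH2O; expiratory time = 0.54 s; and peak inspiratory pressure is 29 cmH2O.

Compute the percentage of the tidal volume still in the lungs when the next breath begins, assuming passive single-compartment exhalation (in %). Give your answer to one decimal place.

Vt = flow × Ti = 1.1833 L/s × 0.37 s × 1000 mL/L = 437.82 mL.
R = (PIP − Pplat)/V̇ = (29 − 17) / 1.1833 = 12.0/1.1833 = 10.141 cmH2O·s/L.
C = Vt/(Pplat − PEEP) = 437.82 / (17 − 8) = 437.82/9.0 = 48.647 mL/cmH2O.
τ = R × C = 10.141 × 0.04865 L/cmH2O = 0.4934 s.
Fraction remaining at end-expiration = e^(−Te/τ) = e^(−0.54/0.4934) = 0.3347 → 33.47%.

33.5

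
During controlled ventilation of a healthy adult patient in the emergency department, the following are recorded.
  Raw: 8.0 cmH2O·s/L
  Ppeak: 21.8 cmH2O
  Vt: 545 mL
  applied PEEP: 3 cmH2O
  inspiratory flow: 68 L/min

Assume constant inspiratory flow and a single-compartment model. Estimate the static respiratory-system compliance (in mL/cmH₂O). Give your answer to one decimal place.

56.0

Flow: 68 L/min ÷ 60 = 1.1333 L/s.
Equation of motion (constant flow): PIP = Vt/C + R·V̇ + PEEP.
Vt/C = PIP − R·V̇ − PEEP = 21.8 − 8.0×1.1333 − 3 = 21.8 − 9.066 − 3 = 9.734 cmH2O.
C = Vt / 9.734 = 545 / 9.734 = 55.989 mL/cmH2O.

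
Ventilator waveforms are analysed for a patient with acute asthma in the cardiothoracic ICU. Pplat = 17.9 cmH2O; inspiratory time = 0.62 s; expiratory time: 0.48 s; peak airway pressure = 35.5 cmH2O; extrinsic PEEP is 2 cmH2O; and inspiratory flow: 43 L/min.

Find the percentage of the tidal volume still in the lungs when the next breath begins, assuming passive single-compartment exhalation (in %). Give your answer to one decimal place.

Flow: 43 L/min ÷ 60 = 0.7167 L/s.
Vt = flow × Ti = 0.7167 L/s × 0.62 s × 1000 mL/L = 444.35 mL.
R = (PIP − Pplat)/V̇ = (35.5 − 17.9) / 0.7167 = 17.6/0.7167 = 24.557 cmH2O·s/L.
C = Vt/(Pplat − PEEP) = 444.35 / (17.9 − 2) = 444.35/15.9 = 27.947 mL/cmH2O.
τ = R × C = 24.557 × 0.02795 L/cmH2O = 0.6864 s.
Fraction remaining at end-expiration = e^(−Te/τ) = e^(−0.48/0.6864) = 0.4969 → 49.69%.

49.7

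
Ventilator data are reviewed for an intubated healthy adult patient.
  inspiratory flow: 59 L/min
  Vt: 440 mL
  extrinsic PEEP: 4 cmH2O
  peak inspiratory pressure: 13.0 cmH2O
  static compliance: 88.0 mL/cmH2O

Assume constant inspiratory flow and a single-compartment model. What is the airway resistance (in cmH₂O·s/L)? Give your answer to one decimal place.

4.1

Flow: 59 L/min ÷ 60 = 0.9833 L/s.
Equation of motion (constant flow): PIP = Vt/C + R·V̇ + PEEP.
R·V̇ = PIP − Vt/C − PEEP = 13.0 − 440/88.0 − 4 = 13.0 − 5.0 − 4 = 4.0 cmH2O.
R = 4.0 / 0.9833 = 4.068 cmH2O·s/L.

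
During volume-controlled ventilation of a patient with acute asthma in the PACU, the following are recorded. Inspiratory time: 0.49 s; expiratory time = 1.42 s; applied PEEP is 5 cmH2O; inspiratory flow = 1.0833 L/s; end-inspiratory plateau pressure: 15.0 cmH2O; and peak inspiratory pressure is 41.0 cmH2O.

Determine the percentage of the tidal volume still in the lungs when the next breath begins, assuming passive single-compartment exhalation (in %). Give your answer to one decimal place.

32.8

Vt = flow × Ti = 1.0833 L/s × 0.49 s × 1000 mL/L = 530.82 mL.
R = (PIP − Pplat)/V̇ = (41.0 − 15.0) / 1.0833 = 26.0/1.0833 = 24.001 cmH2O·s/L.
C = Vt/(Pplat − PEEP) = 530.82 / (15.0 − 5) = 530.82/10.0 = 53.082 mL/cmH2O.
τ = R × C = 24.001 × 0.05308 L/cmH2O = 1.274 s.
Fraction remaining at end-expiration = e^(−Te/τ) = e^(−1.42/1.274) = 0.328 → 32.8%.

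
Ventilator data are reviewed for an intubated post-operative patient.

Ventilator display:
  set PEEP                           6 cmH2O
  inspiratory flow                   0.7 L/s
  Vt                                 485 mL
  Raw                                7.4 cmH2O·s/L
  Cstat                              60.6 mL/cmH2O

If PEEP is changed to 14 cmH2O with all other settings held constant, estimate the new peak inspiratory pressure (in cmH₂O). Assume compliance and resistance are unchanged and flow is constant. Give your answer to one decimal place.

27.2

PIP = Vt/C + R·V̇ + PEEP (constant-flow equation of motion).
Only the baseline term changes: ΔPIP = ΔPEEP = 14 − 6 = 8.0 cmH2O.
Original PIP = 485/60.6 + 7.4×0.7 + 6 = 19.183 cmH2O; new PIP = 19.183 + (8.0) = 27.183 cmH2O.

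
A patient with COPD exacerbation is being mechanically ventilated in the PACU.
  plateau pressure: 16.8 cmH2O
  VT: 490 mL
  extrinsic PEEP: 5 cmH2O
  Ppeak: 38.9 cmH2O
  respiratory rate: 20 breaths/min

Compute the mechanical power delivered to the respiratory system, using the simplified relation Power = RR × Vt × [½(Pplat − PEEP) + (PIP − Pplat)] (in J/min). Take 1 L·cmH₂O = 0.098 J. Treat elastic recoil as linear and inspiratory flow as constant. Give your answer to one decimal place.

Per-breath work = Vt × [½(Pplat−PEEP) + (PIP−Pplat)] = 0.490 × [0.5×11.8 + 22.1] = 0.490 × 28.0 = 13.72 L·cmH2O.
Power = 20 × 13.72 = 274.4 L·cmH2O/min.
× 0.098 J/(L·cmH2O) → 26.891 J/min.

26.9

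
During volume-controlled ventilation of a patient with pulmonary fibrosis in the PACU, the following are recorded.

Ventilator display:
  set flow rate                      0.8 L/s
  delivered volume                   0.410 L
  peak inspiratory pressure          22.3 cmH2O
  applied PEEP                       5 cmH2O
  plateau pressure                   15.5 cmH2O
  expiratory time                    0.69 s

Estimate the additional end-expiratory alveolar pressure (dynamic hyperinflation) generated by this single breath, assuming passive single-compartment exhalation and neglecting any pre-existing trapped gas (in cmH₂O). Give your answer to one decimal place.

1.3

R = (PIP − Pplat)/V̇ = (22.3 − 15.5) / 0.8 = 6.8/0.8 = 8.5 cmH2O·s/L.
C = Vt/(Pplat − PEEP) = 410.0 / (15.5 − 5) = 410.0/10.5 = 39.048 mL/cmH2O.
τ = R × C = 8.5 × 0.03905 L/cmH2O = 0.3319 s.
Fraction remaining = e^(−Te/τ) = e^(−0.69/0.3319) = 0.1251; trapped volume = 410.0 × 0.1251 = 51.291 mL.
Additional alveolar pressure from trapping ≈ V_trapped / C = 51.291 / 39.048 = 1.314 cmH2O.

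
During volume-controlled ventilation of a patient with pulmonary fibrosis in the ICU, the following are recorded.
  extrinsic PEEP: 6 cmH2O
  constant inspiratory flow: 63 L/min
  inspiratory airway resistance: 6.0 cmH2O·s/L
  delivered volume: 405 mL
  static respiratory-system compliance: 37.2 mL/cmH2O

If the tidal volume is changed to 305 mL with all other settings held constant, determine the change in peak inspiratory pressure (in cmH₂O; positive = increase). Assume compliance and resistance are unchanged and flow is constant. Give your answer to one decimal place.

PIP = Vt/C + R·V̇ + PEEP (constant-flow equation of motion).
Only the elastic term changes: ΔPIP = ΔVt / C = (305 − 405) / 37.2 = -2.688 cmH2O.

-2.7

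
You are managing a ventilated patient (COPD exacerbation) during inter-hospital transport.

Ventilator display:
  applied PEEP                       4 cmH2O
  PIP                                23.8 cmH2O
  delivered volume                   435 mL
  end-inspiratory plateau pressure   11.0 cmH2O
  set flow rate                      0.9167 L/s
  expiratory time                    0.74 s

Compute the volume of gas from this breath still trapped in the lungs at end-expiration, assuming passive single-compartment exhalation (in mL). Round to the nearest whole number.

185

R = (PIP − Pplat)/V̇ = (23.8 − 11.0) / 0.9167 = 12.8/0.9167 = 13.963 cmH2O·s/L.
C = Vt/(Pplat − PEEP) = 435.0 / (11.0 − 4) = 435.0/7.0 = 62.143 mL/cmH2O.
τ = R × C = 13.963 × 0.06214 L/cmH2O = 0.8677 s.
Fraction remaining = e^(−Te/τ) = e^(−0.74/0.8677) = 0.4262.
Trapped volume = 435.0 × 0.4262 = 185.4 mL.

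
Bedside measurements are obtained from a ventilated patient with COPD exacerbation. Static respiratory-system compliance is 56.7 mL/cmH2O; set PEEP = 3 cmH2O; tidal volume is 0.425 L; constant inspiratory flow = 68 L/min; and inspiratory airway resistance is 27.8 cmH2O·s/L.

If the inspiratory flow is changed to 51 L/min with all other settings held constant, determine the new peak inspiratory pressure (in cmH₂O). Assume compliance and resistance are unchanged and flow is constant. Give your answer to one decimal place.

34.1

Flow: 68 L/min ÷ 60 = 1.1333 L/s.
New flow: 51 L/min ÷ 60 = 0.85 L/s.
PIP = Vt/C + R·V̇ + PEEP (constant-flow equation of motion).
Only the resistive term changes: ΔPIP = R × ΔV̇ = 27.8 × (0.85 − 1.1333) = 27.8 × -0.2833 = -7.876 cmH2O.
Original PIP = 425/56.7 + 27.8×1.1333 + 3 = 42.001 cmH2O; new PIP = 42.001 + (-7.876) = 34.125 cmH2O.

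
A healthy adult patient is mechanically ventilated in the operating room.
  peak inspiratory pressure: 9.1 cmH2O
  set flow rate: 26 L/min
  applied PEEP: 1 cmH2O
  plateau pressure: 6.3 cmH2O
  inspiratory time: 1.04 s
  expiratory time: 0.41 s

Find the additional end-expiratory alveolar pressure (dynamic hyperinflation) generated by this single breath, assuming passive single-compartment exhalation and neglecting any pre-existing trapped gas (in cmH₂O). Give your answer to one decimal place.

Flow: 26 L/min ÷ 60 = 0.4333 L/s.
Vt = flow × Ti = 0.4333 L/s × 1.04 s × 1000 mL/L = 450.63 mL.
R = (PIP − Pplat)/V̇ = (9.1 − 6.3) / 0.4333 = 2.8/0.4333 = 6.462 cmH2O·s/L.
C = Vt/(Pplat − PEEP) = 450.63 / (6.3 − 1) = 450.63/5.3 = 85.025 mL/cmH2O.
τ = R × C = 6.462 × 0.08503 L/cmH2O = 0.5495 s.
Fraction remaining = e^(−Te/τ) = e^(−0.41/0.5495) = 0.4742; trapped volume = 450.63 × 0.4742 = 213.69 mL.
Additional alveolar pressure from trapping ≈ V_trapped / C = 213.69 / 85.025 = 2.513 cmH2O.

2.5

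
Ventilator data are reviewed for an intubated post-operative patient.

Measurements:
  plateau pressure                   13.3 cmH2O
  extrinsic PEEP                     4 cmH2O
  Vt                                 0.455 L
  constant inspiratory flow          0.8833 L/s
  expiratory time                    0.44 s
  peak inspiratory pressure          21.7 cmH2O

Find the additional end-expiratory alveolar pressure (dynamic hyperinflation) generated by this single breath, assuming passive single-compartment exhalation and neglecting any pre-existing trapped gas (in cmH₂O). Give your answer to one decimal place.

R = (PIP − Pplat)/V̇ = (21.7 − 13.3) / 0.8833 = 8.4/0.8833 = 9.51 cmH2O·s/L.
C = Vt/(Pplat − PEEP) = 455.0 / (13.3 − 4) = 455.0/9.3 = 48.925 mL/cmH2O.
τ = R × C = 9.51 × 0.04893 L/cmH2O = 0.4653 s.
Fraction remaining = e^(−Te/τ) = e^(−0.44/0.4653) = 0.3884; trapped volume = 455.0 × 0.3884 = 176.72 mL.
Additional alveolar pressure from trapping ≈ V_trapped / C = 176.72 / 48.925 = 3.612 cmH2O.

3.6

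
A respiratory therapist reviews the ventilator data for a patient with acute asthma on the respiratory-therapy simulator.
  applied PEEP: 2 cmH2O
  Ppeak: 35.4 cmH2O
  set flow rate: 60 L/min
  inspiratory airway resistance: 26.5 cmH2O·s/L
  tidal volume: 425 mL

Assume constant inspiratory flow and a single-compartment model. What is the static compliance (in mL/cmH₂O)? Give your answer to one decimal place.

61.6

Flow: 60 L/min ÷ 60 = 1 L/s.
Equation of motion (constant flow): PIP = Vt/C + R·V̇ + PEEP.
Vt/C = PIP − R·V̇ − PEEP = 35.4 − 26.5×1 − 2 = 35.4 − 26.5 − 2 = 6.9 cmH2O.
C = Vt / 6.9 = 425 / 6.9 = 61.594 mL/cmH2O.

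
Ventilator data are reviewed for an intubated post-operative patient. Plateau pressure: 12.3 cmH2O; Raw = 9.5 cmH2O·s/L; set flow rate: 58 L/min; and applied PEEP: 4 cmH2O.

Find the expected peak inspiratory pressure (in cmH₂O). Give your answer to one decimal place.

21.5

Flow: 58 L/min ÷ 60 = 0.9667 L/s.
PIP = Pplat + Raw × flow = 12.3 + 9.5 × 0.9667 = 12.3 + 9.184 = 21.484 cmH2O.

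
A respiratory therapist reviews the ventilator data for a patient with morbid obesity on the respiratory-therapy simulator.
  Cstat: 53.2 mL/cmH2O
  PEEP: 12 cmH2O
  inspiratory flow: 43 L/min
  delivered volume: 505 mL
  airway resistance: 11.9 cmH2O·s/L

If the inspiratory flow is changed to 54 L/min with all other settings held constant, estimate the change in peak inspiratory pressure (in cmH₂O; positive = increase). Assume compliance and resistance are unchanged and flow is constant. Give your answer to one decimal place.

2.2

Flow: 43 L/min ÷ 60 = 0.7167 L/s.
New flow: 54 L/min ÷ 60 = 0.9 L/s.
PIP = Vt/C + R·V̇ + PEEP (constant-flow equation of motion).
Only the resistive term changes: ΔPIP = R × ΔV̇ = 11.9 × (0.9 − 0.7167) = 11.9 × 0.1833 = 2.181 cmH2O.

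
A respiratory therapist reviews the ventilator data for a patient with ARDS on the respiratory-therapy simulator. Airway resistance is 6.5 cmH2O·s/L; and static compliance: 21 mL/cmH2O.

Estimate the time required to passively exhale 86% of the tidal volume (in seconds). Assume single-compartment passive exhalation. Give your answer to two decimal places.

τ = R × C = 6.5 × 21 mL/cmH2O = 6.5 × 0.021 L/cmH2O = 0.1365 s.
Exhaled fraction f = 1 − e^(−t/τ) → t = −τ·ln(1 − f) = −0.1365·ln(0.14) = 0.2684 s.

0.27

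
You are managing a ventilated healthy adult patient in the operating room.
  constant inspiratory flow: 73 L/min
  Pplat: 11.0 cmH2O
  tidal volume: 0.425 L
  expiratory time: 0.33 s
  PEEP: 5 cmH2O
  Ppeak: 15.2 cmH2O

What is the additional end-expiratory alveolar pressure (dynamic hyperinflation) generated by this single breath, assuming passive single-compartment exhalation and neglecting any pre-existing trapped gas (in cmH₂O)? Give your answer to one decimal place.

1.6

Flow: 73 L/min ÷ 60 = 1.2167 L/s.
R = (PIP − Pplat)/V̇ = (15.2 − 11.0) / 1.2167 = 4.2/1.2167 = 3.452 cmH2O·s/L.
C = Vt/(Pplat − PEEP) = 425.0 / (11.0 − 5) = 425.0/6.0 = 70.833 mL/cmH2O.
τ = R × C = 3.452 × 0.07083 L/cmH2O = 0.2445 s.
Fraction remaining = e^(−Te/τ) = e^(−0.33/0.2445) = 0.2593; trapped volume = 425.0 × 0.2593 = 110.2 mL.
Additional alveolar pressure from trapping ≈ V_trapped / C = 110.2 / 70.833 = 1.556 cmH2O.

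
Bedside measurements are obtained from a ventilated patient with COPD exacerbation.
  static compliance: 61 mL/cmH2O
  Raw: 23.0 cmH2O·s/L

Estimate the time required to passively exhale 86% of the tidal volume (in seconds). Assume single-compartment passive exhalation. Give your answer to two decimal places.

τ = R × C = 23.0 × 61 mL/cmH2O = 23.0 × 0.061 L/cmH2O = 1.403 s.
Exhaled fraction f = 1 − e^(−t/τ) → t = −τ·ln(1 − f) = −1.403·ln(0.14) = 2.758 s.

2.76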